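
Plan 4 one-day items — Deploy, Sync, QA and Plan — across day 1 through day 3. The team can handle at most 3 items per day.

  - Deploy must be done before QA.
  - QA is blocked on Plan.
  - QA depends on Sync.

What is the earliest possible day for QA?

day 2

Precedence pushes QA to at least day 2.
QA at day 2 is achievable: Plan -> day 1; Sync -> day 1; Deploy -> day 1; QA -> day 2.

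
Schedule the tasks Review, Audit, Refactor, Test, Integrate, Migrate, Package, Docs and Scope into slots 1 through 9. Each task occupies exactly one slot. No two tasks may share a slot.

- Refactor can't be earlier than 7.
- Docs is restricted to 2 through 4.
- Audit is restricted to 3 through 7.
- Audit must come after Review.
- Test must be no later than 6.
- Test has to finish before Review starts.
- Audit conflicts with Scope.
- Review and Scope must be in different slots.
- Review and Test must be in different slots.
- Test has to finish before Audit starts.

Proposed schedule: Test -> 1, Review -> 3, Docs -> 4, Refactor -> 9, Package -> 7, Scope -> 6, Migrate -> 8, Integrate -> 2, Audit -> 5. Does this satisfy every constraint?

No two tasks may share a slot — holds.
Test has to finish before Review starts — holds.
Docs is restricted to 2 through 4 — holds.
Audit is restricted to 3 through 7 — holds.
Review and Scope must be in different slots — holds.
Review and Test must be in different slots — holds.
Audit must come after Review — holds.
Test must be no later than 6 — holds.
Refactor can't be earlier than 7 — holds.
Test has to finish before Audit starts — holds.
Audit conflicts with Scope — holds.

Yes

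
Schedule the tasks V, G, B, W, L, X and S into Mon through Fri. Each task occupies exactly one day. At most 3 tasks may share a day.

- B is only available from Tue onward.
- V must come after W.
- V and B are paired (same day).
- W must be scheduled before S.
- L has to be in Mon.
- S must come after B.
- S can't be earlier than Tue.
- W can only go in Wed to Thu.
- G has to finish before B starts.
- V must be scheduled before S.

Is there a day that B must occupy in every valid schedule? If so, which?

Thu

B is available from Tue; B must be in the same day as V, which can't be before Thu, so B is at least Thu; downstream work caps B at Thu.
So B is pinned to Thu.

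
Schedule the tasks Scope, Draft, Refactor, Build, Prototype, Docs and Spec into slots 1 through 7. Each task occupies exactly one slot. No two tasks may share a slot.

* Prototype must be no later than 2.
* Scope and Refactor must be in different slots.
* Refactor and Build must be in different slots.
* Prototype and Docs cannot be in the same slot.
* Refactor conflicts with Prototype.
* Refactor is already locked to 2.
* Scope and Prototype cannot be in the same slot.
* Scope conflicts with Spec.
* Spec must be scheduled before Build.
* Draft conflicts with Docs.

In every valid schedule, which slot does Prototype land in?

1

Prototype's window is 1–2.
Refactor is fixed at 2, and Prototype can't share a slot with Refactor.
So Prototype must be 1.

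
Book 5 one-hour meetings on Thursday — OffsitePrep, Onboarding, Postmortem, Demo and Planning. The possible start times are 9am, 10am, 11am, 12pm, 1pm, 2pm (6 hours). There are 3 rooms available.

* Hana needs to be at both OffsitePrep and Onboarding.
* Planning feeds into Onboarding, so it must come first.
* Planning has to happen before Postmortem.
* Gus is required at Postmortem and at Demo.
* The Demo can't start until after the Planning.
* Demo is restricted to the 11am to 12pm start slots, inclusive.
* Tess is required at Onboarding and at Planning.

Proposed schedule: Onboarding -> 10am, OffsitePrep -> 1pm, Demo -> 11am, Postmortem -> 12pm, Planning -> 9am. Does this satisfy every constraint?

Tess is required at Onboarding and at Planning — holds.
Planning feeds into Onboarding, so it must come first — holds.
Hana needs to be at both OffsitePrep and Onboarding — holds.
Demo is restricted to the 11am to 12pm start slots, inclusive — holds.
The Demo can't start until after the Planning — holds.
There are 3 rooms available — holds.
Planning has to happen before Postmortem — holds.
Gus is required at Postmortem and at Demo — holds.

Valid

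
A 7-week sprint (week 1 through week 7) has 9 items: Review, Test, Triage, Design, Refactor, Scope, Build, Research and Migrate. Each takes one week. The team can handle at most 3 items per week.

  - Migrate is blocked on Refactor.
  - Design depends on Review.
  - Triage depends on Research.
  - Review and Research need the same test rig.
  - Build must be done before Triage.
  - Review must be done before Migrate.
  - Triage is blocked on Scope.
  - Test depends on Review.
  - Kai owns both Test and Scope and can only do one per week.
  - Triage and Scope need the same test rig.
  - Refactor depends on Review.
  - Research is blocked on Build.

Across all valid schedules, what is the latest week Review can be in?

week 5

Downstream work caps Review at week 5.
Review at week 5 is achievable: Triage in week 3, Migrate in week 7, Test in week 6, Build in week 1, Review in week 5, Design in week 6, Scope in week 1, Research in week 2, Refactor in week 6.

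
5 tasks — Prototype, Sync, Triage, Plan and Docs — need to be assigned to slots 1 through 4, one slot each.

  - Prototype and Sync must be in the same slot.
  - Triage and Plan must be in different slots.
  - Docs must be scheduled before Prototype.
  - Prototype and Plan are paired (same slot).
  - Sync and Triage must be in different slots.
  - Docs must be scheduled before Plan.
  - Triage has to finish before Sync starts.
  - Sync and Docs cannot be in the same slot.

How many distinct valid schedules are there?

Splitting on Prototype: it can be 2 (1), 3 (4), 4 (9). Listing each branch's schedules as (Sync, Triage, Plan, Docs):
Prototype=2: (2,1,2,1) — 1.
Prototype=3: (3,1,3,1) (3,1,3,2) (3,2,3,1) (3,2,3,2) — 4.
Prototype=4: (4,1,4,1) (4,1,4,2) (4,1,4,3) (4,2,4,1) (4,2,4,2) (4,2,4,3) (4,3,4,1) (4,3,4,2) (4,3,4,3) — 9.
Summing: 1 + 4 + 9 = 14.

14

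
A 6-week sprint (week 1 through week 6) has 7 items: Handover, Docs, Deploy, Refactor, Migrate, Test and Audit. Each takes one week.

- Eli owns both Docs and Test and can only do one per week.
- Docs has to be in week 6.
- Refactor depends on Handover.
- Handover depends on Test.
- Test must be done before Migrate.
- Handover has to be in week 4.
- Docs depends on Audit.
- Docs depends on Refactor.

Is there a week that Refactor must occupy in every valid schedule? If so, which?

week 5

Handover is fixed at week 4 and must come before Refactor, so Refactor is at least week 5.
Docs is fixed at week 6 and must come after Refactor, so Refactor is at most week 5.
So Refactor must be week 5.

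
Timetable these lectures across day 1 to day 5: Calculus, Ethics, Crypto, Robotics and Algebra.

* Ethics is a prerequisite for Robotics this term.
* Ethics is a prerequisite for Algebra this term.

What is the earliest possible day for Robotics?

day 2

Precedence pushes Robotics to at least day 2.
Robotics at day 2 is achievable: Algebra in day 2; Robotics in day 2; Ethics in day 1; Crypto in day 1; Calculus in day 1.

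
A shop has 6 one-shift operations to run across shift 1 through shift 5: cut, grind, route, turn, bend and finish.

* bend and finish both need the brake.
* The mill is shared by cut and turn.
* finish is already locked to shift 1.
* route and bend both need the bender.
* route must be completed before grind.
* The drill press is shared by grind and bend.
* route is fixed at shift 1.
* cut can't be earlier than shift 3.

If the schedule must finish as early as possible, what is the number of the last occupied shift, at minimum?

The precedence chain requires at least 2 distinct shifts.
cut can't be placed before shift 3, so the schedule must run through at least shift 3.
3 works (last occupied shift: shift 3): for example route -> shift 1, turn -> shift 1, cut -> shift 3, finish -> shift 1, bend -> shift 3, grind -> shift 2.

3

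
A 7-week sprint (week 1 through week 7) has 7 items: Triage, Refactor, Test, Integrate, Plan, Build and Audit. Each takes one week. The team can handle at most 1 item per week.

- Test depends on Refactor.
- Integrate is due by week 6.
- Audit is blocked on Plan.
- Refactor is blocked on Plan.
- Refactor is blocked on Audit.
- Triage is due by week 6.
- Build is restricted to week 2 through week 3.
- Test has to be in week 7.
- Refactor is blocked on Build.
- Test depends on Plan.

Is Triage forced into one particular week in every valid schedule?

Triage can be week 1 (e.g. Plan in week 4, Build in week 2, Triage in week 1, Test in week 7, Audit in week 5, Refactor in week 6, Integrate in week 3) or week 2 (e.g. Build=week 3; Audit=week 5; Refactor=week 6; Test=week 7; Plan=week 4; Triage=week 2; Integrate=week 1).

No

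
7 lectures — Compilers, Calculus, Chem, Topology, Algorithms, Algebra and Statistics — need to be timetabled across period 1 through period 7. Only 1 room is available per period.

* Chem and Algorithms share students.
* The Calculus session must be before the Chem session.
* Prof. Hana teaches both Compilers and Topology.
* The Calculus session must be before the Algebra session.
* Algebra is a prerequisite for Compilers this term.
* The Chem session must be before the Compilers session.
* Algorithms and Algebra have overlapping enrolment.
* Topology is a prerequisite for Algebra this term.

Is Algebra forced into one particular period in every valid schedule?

Algebra can be period 3 (e.g. Algebra -> period 3; Algorithms -> period 6; Chem -> period 4; Statistics -> period 7; Calculus -> period 1; Topology -> period 2; Compilers -> period 5) or period 4 (e.g. Chem in period 2, Algebra in period 4, Topology in period 3, Compilers in period 5, Calculus in period 1, Statistics in period 7, Algorithms in period 6).

No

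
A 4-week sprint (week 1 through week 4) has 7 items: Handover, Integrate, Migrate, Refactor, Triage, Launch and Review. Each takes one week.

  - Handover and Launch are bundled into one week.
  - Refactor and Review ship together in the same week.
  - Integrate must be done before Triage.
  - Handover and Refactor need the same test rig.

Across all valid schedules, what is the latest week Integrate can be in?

Downstream work caps Integrate at week 3.
Integrate at week 3 is achievable: Migrate -> week 1, Triage -> week 4, Refactor -> week 2, Review -> week 2, Launch -> week 1, Handover -> week 1, Integrate -> week 3.

week 3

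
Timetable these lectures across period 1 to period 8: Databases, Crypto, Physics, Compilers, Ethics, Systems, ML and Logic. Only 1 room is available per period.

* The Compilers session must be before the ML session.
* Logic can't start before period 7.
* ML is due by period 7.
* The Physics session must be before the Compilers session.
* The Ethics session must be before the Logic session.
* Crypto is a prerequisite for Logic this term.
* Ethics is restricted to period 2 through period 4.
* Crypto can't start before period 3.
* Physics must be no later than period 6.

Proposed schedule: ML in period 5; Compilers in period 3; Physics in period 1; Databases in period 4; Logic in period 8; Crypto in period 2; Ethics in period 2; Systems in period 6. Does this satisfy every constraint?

Crypto can't start before period 3 — violated.
The Physics session must be before the Compilers session — holds.
The Ethics session must be before the Logic session — holds.
ML is due by period 7 — holds.
Ethics is restricted to period 2 through period 4 — holds.
Crypto is a prerequisite for Logic this term — holds.
Only 1 room is available per period — violated.
The Compilers session must be before the ML session — holds.
Logic can't start before period 7 — holds.
Physics must be no later than period 6 — holds.

No — it violates: Crypto can't start before period 3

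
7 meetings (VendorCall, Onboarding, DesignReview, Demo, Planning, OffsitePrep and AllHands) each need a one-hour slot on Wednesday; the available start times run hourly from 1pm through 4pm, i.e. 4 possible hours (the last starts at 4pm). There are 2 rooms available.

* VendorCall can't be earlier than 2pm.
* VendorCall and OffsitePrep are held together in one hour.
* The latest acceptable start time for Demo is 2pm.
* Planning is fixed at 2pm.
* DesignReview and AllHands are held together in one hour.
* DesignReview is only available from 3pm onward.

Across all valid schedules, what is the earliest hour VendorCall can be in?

3pm

VendorCall is available from 2pm.
VendorCall at 3pm is achievable: Demo in 1pm; VendorCall in 3pm; DesignReview in 4pm; Planning in 2pm; AllHands in 4pm; OffsitePrep in 3pm; Onboarding in 1pm.
Nothing earlier works — the capacity limit rule out every hour before 3pm.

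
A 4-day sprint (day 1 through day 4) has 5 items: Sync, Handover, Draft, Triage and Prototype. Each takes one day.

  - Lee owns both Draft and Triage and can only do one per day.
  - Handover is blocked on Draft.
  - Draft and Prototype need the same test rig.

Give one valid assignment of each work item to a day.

Prototype in day 2, Handover in day 2, Sync in day 1, Triage in day 2, Draft in day 1

Checking: Draft(day 1) before Handover(day 2); Draft(day 1) != Triage(day 2); Draft(day 1) != Prototype(day 2).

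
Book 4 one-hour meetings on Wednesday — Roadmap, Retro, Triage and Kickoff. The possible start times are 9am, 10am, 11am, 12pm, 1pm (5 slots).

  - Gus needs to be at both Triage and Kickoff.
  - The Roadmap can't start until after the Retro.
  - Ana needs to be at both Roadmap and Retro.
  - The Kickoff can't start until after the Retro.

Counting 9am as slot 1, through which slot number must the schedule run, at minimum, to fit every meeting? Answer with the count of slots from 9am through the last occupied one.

2

The precedence chain requires at least 2 distinct slots.
2 works (last occupied slot: 10am): for example Retro -> 9am; Roadmap -> 10am; Kickoff -> 10am; Triage -> 9am.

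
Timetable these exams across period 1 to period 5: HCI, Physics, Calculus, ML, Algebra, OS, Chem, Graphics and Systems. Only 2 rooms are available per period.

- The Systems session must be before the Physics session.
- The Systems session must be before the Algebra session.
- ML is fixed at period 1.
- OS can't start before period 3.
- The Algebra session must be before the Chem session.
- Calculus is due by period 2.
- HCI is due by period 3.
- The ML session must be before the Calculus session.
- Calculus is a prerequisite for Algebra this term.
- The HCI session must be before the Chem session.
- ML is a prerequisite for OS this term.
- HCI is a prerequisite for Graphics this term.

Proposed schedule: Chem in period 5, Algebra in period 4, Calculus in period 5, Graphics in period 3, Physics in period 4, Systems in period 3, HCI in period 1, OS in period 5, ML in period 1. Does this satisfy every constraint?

The Algebra session must be before the Chem session — holds.
The ML session must be before the Calculus session — holds.
The Systems session must be before the Physics session — holds.
The HCI session must be before the Chem session — holds.
OS can't start before period 3 — holds.
The Systems session must be before the Algebra session — holds.
Only 2 rooms are available per period — violated.
ML is fixed at period 1 — holds.
HCI is a prerequisite for Graphics this term — holds.
Calculus is due by period 2 — violated.
ML is a prerequisite for OS this term — holds.
HCI is due by period 3 — holds.
Calculus is a prerequisite for Algebra this term — violated.

Invalid. Calculus is due by period 2.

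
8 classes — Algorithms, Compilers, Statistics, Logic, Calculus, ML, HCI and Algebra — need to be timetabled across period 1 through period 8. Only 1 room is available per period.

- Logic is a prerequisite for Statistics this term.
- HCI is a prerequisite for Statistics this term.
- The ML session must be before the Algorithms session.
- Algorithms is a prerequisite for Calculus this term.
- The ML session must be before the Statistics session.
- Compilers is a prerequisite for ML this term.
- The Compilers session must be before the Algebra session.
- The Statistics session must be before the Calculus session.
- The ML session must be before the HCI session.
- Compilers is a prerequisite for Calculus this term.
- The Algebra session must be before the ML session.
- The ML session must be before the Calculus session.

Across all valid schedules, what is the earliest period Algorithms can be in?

Precedence pushes Algorithms to at least period 4; downstream work caps Algorithms at period 7.
Algorithms at period 4 is achievable: ML=period 3, Logic=period 6, Algorithms=period 4, Statistics=period 7, Calculus=period 8, Algebra=period 2, Compilers=period 1, HCI=period 5.

period 4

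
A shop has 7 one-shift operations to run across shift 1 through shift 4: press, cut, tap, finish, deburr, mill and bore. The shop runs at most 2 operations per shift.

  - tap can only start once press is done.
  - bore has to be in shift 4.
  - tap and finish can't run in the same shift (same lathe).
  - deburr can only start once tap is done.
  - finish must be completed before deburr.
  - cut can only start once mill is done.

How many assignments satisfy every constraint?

15

Splitting on press: it can be shift 1 (11), shift 2 (4). Listing each branch's schedules as (cut, tap, finish, deburr, mill, bore) by shift number:
press=shift 1: (2,2,3,4,1,4) (2,3,2,4,1,4) (3,2,1,3,2,4) (3,2,1,4,2,4) (3,2,3,4,1,4) (3,2,3,4,2,4) (3,3,1,4,2,4) (3,3,2,4,1,4) (3,3,2,4,2,4) (4,2,1,3,2,4) (4,2,1,3,3,4) — 11.
press=shift 2: (2,3,1,4,1,4) (3,3,1,4,1,4) (3,3,1,4,2,4) (3,3,2,4,1,4) — 4.
Summing: 11 + 4 = 15.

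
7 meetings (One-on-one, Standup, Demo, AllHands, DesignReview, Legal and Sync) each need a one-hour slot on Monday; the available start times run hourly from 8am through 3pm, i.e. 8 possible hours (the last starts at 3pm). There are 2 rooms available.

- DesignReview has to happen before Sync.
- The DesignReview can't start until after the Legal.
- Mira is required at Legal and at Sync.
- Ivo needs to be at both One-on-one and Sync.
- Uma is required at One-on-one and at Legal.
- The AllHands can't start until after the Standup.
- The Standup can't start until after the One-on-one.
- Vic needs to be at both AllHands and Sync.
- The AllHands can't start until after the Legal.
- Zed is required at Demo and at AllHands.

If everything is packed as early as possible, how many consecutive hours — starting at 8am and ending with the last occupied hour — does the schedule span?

4

The precedence chain requires at least 3 distinct hours.
With at most 2 per hour and 7 meetings, at least 4 hours are needed.
4 works (last occupied hour: 11am): for example Sync in 11am; DesignReview in 10am; One-on-one in 8am; AllHands in 10am; Legal in 9am; Standup in 9am; Demo in 8am.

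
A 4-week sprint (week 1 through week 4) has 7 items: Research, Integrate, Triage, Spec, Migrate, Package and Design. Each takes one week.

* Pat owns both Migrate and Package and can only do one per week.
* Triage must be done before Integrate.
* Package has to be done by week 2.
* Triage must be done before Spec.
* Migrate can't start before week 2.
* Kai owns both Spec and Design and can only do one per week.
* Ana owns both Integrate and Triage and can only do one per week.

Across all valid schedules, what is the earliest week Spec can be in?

week 2

Precedence pushes Spec to at least week 2.
Spec at week 2 is achievable: Package in week 1; Design in week 1; Integrate in week 2; Research in week 1; Spec in week 2; Migrate in week 2; Triage in week 1.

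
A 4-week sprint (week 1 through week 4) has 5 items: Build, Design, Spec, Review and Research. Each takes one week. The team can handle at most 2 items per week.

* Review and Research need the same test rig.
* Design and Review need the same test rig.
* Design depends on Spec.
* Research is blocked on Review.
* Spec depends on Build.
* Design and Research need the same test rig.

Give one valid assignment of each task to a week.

Spec=week 2, Build=week 1, Design=week 3, Review=week 1, Research=week 2

Checking: Spec(week 2) before Design(week 3); Build(week 1) before Spec(week 2); Review(week 1) before Research(week 2); Review(week 1) != Research(week 2); Design(week 3) != Research(week 2); Design(week 3) != Review(week 1); max 2 per week (cap 2).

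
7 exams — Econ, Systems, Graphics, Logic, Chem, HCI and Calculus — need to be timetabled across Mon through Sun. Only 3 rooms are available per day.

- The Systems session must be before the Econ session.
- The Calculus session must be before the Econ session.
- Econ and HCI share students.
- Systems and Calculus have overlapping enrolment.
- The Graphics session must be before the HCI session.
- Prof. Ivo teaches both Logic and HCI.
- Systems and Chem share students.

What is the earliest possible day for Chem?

Mon

Chem at Mon is achievable: Calculus in Mon, Logic in Wed, Systems in Tue, Econ in Wed, Graphics in Mon, Chem in Mon, HCI in Tue.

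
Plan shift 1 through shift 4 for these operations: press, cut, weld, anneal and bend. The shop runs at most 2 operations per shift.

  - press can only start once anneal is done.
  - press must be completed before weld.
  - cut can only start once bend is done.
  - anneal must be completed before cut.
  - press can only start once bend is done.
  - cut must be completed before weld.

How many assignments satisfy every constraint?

8

Splitting on press: it can be shift 2 (3), shift 3 (5). Listing each branch's schedules as (cut, weld, anneal, bend) by shift number:
press=shift 2: (2,3,1,1) (2,4,1,1) (3,4,1,1) — 3.
press=shift 3: (2,4,1,1) (3,4,1,1) (3,4,1,2) (3,4,2,1) (3,4,2,2) — 5.
Summing: 3 + 5 = 8.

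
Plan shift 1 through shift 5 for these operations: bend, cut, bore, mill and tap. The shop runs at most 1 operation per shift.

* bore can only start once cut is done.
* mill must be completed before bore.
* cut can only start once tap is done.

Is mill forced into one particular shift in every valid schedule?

mill can be shift 1 (e.g. cut -> shift 3, bore -> shift 4, mill -> shift 1, bend -> shift 5, tap -> shift 2) or shift 2 (e.g. cut in shift 3; bore in shift 4; mill in shift 2; tap in shift 1; bend in shift 5).

No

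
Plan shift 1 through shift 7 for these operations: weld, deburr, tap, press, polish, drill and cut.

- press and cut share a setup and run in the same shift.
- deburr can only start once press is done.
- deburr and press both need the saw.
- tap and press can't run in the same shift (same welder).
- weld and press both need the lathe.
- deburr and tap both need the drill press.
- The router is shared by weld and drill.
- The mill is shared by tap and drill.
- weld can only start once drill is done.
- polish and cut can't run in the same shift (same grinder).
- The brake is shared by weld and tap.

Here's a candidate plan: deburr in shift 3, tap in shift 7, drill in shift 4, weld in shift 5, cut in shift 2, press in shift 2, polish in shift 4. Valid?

The mill is shared by tap and drill — holds.
tap and press can't run in the same shift (same welder) — holds.
polish and cut can't run in the same shift (same grinder) — holds.
deburr and press both need the saw — holds.
weld can only start once drill is done — holds.
The router is shared by weld and drill — holds.
The brake is shared by weld and tap — holds.
deburr can only start once press is done — holds.
press and cut share a setup and run in the same shift — holds.
deburr and tap both need the drill press — holds.
weld and press both need the lathe — holds.

Yes, all constraints hold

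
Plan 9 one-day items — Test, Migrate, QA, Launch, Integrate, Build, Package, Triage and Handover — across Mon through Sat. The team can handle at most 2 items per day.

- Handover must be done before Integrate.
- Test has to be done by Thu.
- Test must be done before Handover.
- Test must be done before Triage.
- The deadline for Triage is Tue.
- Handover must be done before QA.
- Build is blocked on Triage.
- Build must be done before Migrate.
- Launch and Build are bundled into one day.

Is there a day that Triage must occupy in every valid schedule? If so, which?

Tue

Precedence pushes Triage to at least Tue; Triage's own window allows nothing later than Tue.
So Triage is pinned to Tue.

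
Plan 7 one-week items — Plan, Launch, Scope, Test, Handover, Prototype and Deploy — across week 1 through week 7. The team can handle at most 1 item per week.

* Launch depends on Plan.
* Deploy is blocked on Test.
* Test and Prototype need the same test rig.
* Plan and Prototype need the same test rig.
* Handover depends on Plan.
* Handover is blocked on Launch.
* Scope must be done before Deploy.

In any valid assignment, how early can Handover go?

week 3

Precedence pushes Handover to at least week 3.
Handover at week 3 is achievable: Deploy=week 6, Plan=week 1, Launch=week 2, Test=week 5, Prototype=week 7, Scope=week 4, Handover=week 3.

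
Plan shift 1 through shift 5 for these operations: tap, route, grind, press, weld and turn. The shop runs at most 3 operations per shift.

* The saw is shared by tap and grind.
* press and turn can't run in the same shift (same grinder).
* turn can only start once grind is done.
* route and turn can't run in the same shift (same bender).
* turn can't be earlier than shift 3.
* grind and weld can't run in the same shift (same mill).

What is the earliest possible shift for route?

route at shift 1 is achievable: weld in shift 2; turn in shift 3; route in shift 1; press in shift 1; tap in shift 2; grind in shift 1.

shift 1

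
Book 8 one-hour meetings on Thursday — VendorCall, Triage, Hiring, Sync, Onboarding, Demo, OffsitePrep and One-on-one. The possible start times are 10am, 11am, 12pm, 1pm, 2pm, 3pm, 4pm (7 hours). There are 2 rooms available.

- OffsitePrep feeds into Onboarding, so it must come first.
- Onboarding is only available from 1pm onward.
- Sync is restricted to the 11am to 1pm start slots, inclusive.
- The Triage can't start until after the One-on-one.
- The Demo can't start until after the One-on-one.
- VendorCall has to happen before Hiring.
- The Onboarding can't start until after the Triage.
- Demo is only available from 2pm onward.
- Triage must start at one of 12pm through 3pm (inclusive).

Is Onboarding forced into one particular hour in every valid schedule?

Onboarding can be 1pm (e.g. Triage in 12pm; Sync in 11am; Hiring in 11am; Onboarding in 1pm; OffsitePrep in 12pm; Demo in 2pm; One-on-one in 10am; VendorCall in 10am) or 2pm (e.g. Demo=2pm; Hiring=11am; Triage=12pm; OffsitePrep=12pm; VendorCall=10am; One-on-one=10am; Sync=11am; Onboarding=2pm).

No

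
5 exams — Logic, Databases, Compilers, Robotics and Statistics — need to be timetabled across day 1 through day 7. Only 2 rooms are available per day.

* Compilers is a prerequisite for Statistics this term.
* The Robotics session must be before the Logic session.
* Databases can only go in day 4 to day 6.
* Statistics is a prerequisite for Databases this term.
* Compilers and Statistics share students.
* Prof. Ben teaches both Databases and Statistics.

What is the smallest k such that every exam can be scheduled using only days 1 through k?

The precedence chain requires at least 3 distinct days.
With at most 2 per day and 5 exams, at least 3 days are needed.
Databases can't be placed before day 4, so the schedule must run through at least day 4.
4 works (last occupied day: day 4): for example Robotics -> day 1, Databases -> day 4, Logic -> day 2, Compilers -> day 1, Statistics -> day 2.

4 days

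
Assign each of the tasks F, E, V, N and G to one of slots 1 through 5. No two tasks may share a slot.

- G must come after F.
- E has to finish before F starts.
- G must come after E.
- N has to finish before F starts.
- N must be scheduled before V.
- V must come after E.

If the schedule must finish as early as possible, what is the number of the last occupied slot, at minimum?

The precedence chain requires at least 3 distinct slots.
With at most 1 per slot and 5 tasks, at least 5 slots are needed.
5 works (last occupied slot: 5): for example F -> 3; V -> 4; G -> 5; N -> 2; E -> 1.

slot 5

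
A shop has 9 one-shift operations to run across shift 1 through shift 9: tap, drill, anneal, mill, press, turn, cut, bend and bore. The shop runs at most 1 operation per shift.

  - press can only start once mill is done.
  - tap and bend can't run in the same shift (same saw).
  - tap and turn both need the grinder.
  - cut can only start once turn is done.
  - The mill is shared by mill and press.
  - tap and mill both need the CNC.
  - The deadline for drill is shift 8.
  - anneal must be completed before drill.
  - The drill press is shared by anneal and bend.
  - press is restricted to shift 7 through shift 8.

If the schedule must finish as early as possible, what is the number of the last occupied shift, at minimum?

shift 9

The precedence chain requires at least 2 distinct shifts.
With at most 1 per shift and 9 operations, at least 9 shifts are needed.
press can't be placed before shift 7, so the schedule must run through at least shift 7.
9 works (last occupied shift: shift 9): for example drill -> shift 2; bend -> shift 8; anneal -> shift 1; press -> shift 7; turn -> shift 4; bore -> shift 9; mill -> shift 3; cut -> shift 5; tap -> shift 6.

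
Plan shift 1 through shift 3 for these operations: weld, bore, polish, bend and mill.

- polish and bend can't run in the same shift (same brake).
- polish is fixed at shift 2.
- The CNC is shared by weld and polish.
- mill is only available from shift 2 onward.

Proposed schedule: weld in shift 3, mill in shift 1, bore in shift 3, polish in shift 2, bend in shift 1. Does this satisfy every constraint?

The CNC is shared by weld and polish — holds.
mill is only available from shift 2 onward — violated.
polish is fixed at shift 2 — holds.
polish and bend can't run in the same shift (same brake) — holds.

Invalid. mill is only available from shift 2 onward.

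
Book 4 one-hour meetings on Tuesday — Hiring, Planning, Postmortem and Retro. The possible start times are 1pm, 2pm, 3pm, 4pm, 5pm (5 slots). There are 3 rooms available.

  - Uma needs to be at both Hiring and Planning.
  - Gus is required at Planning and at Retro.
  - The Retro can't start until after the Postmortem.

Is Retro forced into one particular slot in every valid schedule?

Retro can be 2pm (e.g. Postmortem -> 1pm; Retro -> 2pm; Planning -> 3pm; Hiring -> 1pm) or 3pm (e.g. Postmortem in 1pm; Retro in 3pm; Hiring in 1pm; Planning in 2pm).

No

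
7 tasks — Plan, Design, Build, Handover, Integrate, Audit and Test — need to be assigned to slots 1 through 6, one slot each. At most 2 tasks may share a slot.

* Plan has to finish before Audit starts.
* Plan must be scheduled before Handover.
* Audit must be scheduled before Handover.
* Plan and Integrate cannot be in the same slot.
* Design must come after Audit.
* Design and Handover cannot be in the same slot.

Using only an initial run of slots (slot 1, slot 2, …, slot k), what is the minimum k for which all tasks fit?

4

The precedence chain requires at least 3 distinct slots.
With at most 2 per slot and 7 tasks, at least 4 slots are needed.
4 works (last occupied slot: 4): for example Build=1; Test=3; Audit=2; Handover=3; Design=4; Plan=1; Integrate=2.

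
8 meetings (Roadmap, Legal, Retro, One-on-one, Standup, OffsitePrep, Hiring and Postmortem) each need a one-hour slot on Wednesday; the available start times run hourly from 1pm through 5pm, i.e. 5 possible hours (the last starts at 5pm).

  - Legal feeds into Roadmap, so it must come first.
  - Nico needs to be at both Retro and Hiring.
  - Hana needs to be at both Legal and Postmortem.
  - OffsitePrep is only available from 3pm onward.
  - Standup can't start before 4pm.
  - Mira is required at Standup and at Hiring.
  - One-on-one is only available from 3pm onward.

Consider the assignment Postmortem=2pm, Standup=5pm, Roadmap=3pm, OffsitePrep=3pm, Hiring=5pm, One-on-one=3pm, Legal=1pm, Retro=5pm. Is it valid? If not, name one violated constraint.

No. Nico needs to be at both Retro and Hiring is not satisfied.

Hana needs to be at both Legal and Postmortem — holds.
Legal feeds into Roadmap, so it must come first — holds.
OffsitePrep is only available from 3pm onward — holds.
Mira is required at Standup and at Hiring — violated.
Standup can't start before 4pm — holds.
Nico needs to be at both Retro and Hiring — violated.
One-on-one is only available from 3pm onward — holds.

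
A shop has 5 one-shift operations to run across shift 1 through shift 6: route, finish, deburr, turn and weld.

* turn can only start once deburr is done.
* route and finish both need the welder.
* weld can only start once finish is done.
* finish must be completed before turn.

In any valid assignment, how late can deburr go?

shift 5

Downstream work caps deburr at shift 5.
deburr at shift 5 is achievable: route in shift 2, finish in shift 1, turn in shift 6, deburr in shift 5, weld in shift 2.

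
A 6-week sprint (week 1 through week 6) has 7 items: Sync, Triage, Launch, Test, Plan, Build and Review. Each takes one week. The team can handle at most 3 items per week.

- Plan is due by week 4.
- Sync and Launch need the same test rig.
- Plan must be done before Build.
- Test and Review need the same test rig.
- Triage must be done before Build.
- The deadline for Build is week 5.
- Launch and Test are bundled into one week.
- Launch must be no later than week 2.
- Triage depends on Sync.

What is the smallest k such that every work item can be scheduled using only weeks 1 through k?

The precedence chain requires at least 3 distinct weeks.
With at most 3 per week and 7 work items, at least 3 weeks are needed.
3 works (last occupied week: week 3): for example Build=week 3, Test=week 2, Triage=week 2, Sync=week 1, Review=week 1, Plan=week 1, Launch=week 2.

3 weeks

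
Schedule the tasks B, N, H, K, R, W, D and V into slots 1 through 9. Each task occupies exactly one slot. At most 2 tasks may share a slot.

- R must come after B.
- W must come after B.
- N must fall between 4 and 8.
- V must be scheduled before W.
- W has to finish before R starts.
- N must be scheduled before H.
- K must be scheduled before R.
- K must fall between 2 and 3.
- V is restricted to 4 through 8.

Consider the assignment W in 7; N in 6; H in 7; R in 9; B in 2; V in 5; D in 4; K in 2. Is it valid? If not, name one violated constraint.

Yes, all constraints hold

V is restricted to 4 through 8 — holds.
N must fall between 4 and 8 — holds.
K must be scheduled before R — holds.
W has to finish before R starts — holds.
K must fall between 2 and 3 — holds.
At most 2 tasks may share a slot — holds.
R must come after B — holds.
V must be scheduled before W — holds.
W must come after B — holds.
N must be scheduled before H — holds.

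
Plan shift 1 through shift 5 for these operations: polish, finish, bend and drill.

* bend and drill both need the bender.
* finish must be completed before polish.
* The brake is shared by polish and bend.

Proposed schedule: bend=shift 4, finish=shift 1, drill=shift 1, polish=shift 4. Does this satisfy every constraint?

Invalid. The brake is shared by polish and bend.

finish must be completed before polish — holds.
The brake is shared by polish and bend — violated.
bend and drill both need the bender — holds.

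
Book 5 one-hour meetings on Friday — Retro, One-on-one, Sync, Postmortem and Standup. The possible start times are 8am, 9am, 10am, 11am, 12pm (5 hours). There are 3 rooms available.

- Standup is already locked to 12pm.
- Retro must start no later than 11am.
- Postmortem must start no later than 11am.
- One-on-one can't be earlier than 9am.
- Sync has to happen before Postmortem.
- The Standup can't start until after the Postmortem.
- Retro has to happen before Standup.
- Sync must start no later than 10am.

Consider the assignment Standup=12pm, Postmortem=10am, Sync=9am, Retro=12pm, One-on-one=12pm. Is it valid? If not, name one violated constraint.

Invalid. Retro must start no later than 11am.

Retro has to happen before Standup — violated.
Retro must start no later than 11am — violated.
Standup is already locked to 12pm — holds.
The Standup can't start until after the Postmortem — holds.
One-on-one can't be earlier than 9am — holds.
Sync has to happen before Postmortem — holds.
Postmortem must start no later than 11am — holds.
Sync must start no later than 10am — holds.
There are 3 rooms available — holds.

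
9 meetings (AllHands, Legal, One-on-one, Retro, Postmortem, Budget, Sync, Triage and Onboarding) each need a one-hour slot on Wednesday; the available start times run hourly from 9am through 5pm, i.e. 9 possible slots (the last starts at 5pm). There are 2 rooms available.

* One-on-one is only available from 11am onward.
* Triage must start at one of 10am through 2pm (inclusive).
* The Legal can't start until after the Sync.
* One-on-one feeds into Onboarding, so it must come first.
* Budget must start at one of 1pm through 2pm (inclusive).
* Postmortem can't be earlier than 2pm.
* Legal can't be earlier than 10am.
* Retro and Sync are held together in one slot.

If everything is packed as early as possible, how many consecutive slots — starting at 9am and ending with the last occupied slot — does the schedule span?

6

The precedence chain requires at least 2 distinct slots.
With at most 2 per slot and 9 meetings, at least 5 slots are needed.
Postmortem can't be placed before 2pm — that is slot 6 counting from 9am — so the schedule must run through at least 6 slots.
6 works (last occupied slot: 2pm): for example Retro=9am, Legal=10am, Postmortem=2pm, Triage=10am, One-on-one=11am, Onboarding=12pm, Sync=9am, Budget=1pm, AllHands=11am.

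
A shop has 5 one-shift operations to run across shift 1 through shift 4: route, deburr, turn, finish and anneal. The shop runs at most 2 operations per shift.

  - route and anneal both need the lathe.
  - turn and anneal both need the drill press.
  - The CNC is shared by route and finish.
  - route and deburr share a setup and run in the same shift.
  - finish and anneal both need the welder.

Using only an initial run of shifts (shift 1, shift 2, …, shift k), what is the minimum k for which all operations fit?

3 shifts

With at most 2 per shift and 5 operations, at least 3 shifts are needed.
3 works (last occupied shift: shift 3): for example route in shift 1; finish in shift 2; anneal in shift 3; turn in shift 2; deburr in shift 1.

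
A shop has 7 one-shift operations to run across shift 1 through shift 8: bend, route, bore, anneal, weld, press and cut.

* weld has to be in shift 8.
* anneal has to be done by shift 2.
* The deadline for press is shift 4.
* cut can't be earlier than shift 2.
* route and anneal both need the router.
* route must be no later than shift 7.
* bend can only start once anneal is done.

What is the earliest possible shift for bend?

shift 2

Precedence pushes bend to at least shift 2.
bend at shift 2 is achievable: weld=shift 8; press=shift 1; route=shift 2; anneal=shift 1; cut=shift 2; bend=shift 2; bore=shift 1.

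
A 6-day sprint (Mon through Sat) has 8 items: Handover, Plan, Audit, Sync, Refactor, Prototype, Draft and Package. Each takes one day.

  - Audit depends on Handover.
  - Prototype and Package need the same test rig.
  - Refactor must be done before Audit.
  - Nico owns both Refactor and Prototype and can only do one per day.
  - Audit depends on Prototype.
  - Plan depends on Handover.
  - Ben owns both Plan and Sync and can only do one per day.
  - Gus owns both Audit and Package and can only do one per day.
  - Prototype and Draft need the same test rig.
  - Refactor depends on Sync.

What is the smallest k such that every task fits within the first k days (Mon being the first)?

3

The precedence chain requires at least 3 distinct days.
3 works (last occupied day: Wed): for example Plan=Tue; Package=Tue; Draft=Tue; Prototype=Mon; Handover=Mon; Audit=Wed; Refactor=Tue; Sync=Mon.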